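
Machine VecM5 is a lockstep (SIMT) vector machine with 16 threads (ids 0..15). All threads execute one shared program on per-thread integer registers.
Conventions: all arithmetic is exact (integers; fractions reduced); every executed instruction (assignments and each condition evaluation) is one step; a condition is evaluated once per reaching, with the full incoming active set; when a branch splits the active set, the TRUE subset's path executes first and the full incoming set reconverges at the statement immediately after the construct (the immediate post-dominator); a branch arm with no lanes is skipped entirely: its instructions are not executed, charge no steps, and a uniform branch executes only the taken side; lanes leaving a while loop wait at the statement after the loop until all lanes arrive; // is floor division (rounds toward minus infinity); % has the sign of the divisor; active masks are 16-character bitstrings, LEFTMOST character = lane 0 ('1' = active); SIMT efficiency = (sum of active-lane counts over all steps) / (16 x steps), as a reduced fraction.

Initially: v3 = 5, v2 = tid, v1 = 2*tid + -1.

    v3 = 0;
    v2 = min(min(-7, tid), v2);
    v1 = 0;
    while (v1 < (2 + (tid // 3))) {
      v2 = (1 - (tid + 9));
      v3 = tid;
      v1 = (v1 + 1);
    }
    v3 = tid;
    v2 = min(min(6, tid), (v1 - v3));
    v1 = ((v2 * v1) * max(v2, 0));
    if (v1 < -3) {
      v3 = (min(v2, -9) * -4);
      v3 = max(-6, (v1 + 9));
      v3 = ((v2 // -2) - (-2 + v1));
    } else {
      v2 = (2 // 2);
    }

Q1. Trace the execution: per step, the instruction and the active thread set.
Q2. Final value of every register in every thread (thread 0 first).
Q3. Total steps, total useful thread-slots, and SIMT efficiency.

step 0: v3 <- 0                      1111111111111111
step 1: v2 <- min(min(-7, tid), v2)  1111111111111111
step 2: v1 <- 0                      1111111111111111
step 3: eval (v1 < (2 + (tid // 3))) 1111111111111111
step 4: v2 <- (1 - (tid + 9))        1111111111111111
step 5: v3 <- tid                    1111111111111111
step 6: v1 <- (v1 + 1)               1111111111111111
step 7: eval (v1 < (2 + (tid // 3))) 1111111111111111
step 8: v2 <- (1 - (tid + 9))        1111111111111111
step 9: v3 <- tid                    1111111111111111
step 10: v1 <- (v1 + 1)               1111111111111111
step 11: eval (v1 < (2 + (tid // 3))) 1111111111111111
step 12: v2 <- (1 - (tid + 9))        0001111111111111
step 13: v3 <- tid                    0001111111111111
step 14: v1 <- (v1 + 1)               0001111111111111
step 15: eval (v1 < (2 + (tid // 3))) 0001111111111111
step 16: v2 <- (1 - (tid + 9))        0000001111111111
step 17: v3 <- tid                    0000001111111111
step 18: v1 <- (v1 + 1)               0000001111111111
step 19: eval (v1 < (2 + (tid // 3))) 0000001111111111
step 20: v2 <- (1 - (tid + 9))        0000000001111111
step 21: v3 <- tid                    0000000001111111
step 22: v1 <- (v1 + 1)               0000000001111111
step 23: eval (v1 < (2 + (tid // 3))) 0000000001111111
step 24: v2 <- (1 - (tid + 9))        0000000000001111
step 25: v3 <- tid                    0000000000001111
step 26: v1 <- (v1 + 1)               0000000000001111
step 27: eval (v1 < (2 + (tid // 3))) 0000000000001111
step 28: v2 <- (1 - (tid + 9))        0000000000000001
step 29: v3 <- tid                    0000000000000001
step 30: v1 <- (v1 + 1)               0000000000000001
step 31: eval (v1 < (2 + (tid // 3))) 0000000000000001
step 32: v3 <- tid                    1111111111111111
step 33: v2 <- min(min(6, tid), (v1 - v3)) 1111111111111111
step 34: v1 <- ((v2 * v1) * max(v2, 0)) 1111111111111111
step 35: eval (v1 < -3)               1111111111111111
step 36: v2 <- (2 // 2)               1111111111111111

Answer: 37 steps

v3: 0,1,2,3,4,5,6,7,8,9,10,11,12,13,14,15
v2: 1,1,1,1,1,1,1,1,1,1,1,1,1,1,1,1
v1: 0,2,0,0,0,0,0,0,0,0,0,0,0,0,0,0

steps = 37; useful = 412; efficiency = 412/592 = 103/148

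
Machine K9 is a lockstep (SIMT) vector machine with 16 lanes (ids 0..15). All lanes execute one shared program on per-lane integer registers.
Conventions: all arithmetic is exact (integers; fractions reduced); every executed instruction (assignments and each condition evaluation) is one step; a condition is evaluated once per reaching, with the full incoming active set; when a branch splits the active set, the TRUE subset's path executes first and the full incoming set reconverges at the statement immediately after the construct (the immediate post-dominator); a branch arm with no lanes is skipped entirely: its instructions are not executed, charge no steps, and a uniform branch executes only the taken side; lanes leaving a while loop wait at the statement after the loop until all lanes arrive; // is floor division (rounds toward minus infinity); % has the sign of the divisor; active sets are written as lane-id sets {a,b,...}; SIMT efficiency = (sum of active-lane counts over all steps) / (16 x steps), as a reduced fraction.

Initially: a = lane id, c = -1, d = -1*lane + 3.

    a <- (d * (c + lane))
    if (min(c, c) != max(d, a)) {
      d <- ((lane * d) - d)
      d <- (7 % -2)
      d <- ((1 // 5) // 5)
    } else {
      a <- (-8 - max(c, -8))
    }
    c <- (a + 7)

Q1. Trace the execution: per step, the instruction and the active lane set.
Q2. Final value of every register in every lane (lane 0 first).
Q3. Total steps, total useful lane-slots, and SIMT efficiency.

step 0: a <- (d * (c + lane))        {0,1,2,3,4,5,6,7,8,9,10,11,12,13,14,15}
step 1: eval (min(c, c) != max(d, a)) {0,1,2,3,4,5,6,7,8,9,10,11,12,13,14,15}
step 2: d <- ((lane * d) - d)        {0,1,2,3,5,6,7,8,9,10,11,12,13,14,15}
step 3: d <- (7 % -2)                {0,1,2,3,5,6,7,8,9,10,11,12,13,14,15}
step 4: d <- ((1 // 5) // 5)         {0,1,2,3,5,6,7,8,9,10,11,12,13,14,15}
step 5: a <- (-8 - max(c, -8))       {4}
step 6: c <- (a + 7)                 {0,1,2,3,4,5,6,7,8,9,10,11,12,13,14,15}

Answer: 7 steps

a: -3,0,1,0,-7,-8,-15,-24,-35,-48,-63,-80,-99,-120,-143,-168
c: 4,7,8,7,0,-1,-8,-17,-28,-41,-56,-73,-92,-113,-136,-161
d: 0,0,0,0,-1,0,0,0,0,0,0,0,0,0,0,0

steps = 7; useful = 94; efficiency = 94/112 = 47/56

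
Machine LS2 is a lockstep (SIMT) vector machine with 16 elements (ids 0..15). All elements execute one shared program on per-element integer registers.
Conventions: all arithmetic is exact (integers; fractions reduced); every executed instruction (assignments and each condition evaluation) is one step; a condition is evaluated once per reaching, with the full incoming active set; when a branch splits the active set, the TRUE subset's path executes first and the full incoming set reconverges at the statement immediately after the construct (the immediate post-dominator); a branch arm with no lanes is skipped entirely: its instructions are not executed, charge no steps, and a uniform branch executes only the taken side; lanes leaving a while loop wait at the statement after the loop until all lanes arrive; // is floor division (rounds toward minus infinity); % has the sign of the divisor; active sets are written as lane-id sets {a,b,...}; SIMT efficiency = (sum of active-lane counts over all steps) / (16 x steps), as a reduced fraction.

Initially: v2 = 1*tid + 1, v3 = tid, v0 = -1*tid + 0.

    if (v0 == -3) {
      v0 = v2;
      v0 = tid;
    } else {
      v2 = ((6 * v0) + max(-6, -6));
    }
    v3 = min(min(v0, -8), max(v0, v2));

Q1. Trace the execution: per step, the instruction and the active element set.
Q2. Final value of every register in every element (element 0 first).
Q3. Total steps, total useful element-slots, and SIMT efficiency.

step 0: eval (v0 == -3)              {0,1,2,3,4,5,6,7,8,9,10,11,12,13,14,15}
step 1: v0 <- v2                     {3}
step 2: v0 <- tid                    {3}
step 3: v2 <- ((6 * v0) + max(-6, -6)) {0,1,2,4,5,6,7,8,9,10,11,12,13,14,15}
step 4: v3 <- min(min(v0, -8), max(v0, v2)) {0,1,2,3,4,5,6,7,8,9,10,11,12,13,14,15}

Answer: 5 steps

v2: -6,-12,-18,4,-30,-36,-42,-48,-54,-60,-66,-72,-78,-84,-90,-96
v3: -8,-8,-8,-8,-8,-8,-8,-8,-8,-9,-10,-11,-12,-13,-14,-15
v0: 0,-1,-2,3,-4,-5,-6,-7,-8,-9,-10,-11,-12,-13,-14,-15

steps = 5; useful = 49; efficiency = 49/80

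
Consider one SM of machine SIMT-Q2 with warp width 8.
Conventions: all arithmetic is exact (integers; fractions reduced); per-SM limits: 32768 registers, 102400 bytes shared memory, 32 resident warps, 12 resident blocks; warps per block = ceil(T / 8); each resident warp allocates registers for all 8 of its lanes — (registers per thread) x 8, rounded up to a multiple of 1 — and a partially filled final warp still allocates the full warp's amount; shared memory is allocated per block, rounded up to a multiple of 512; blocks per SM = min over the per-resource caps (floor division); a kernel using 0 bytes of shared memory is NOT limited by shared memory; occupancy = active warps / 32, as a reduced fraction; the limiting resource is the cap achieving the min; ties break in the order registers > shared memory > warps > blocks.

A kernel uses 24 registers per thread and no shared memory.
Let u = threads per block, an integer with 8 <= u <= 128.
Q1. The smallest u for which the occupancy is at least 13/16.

Answer: u = 17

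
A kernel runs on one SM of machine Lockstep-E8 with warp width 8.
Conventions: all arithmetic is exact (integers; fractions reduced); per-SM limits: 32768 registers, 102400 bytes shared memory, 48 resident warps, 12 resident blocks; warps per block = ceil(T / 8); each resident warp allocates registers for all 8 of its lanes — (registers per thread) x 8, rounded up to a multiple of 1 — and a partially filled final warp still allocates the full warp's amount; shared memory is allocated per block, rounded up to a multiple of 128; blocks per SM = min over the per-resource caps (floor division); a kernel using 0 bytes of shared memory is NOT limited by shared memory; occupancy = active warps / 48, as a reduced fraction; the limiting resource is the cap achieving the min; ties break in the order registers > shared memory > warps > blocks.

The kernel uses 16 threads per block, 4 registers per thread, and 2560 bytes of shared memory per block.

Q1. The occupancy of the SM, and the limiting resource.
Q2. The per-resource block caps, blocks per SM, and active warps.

Answer: occupancy 1/2, limited by blocks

registers: 512 blocks
shared memory: 40 blocks
warps: 24 blocks
blocks: 12 blocks

Answer: 12 blocks, 24 active warps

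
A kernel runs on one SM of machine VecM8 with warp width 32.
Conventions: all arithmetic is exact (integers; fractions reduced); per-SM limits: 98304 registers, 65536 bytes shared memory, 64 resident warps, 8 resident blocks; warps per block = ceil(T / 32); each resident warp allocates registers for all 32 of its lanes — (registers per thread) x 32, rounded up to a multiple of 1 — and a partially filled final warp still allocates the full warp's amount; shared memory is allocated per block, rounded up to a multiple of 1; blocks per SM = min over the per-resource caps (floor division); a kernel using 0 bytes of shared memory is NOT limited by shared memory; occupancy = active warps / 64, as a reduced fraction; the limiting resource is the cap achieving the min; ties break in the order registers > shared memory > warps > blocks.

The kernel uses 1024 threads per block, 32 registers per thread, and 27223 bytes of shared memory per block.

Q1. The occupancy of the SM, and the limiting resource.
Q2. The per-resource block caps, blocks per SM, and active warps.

Answer: occupancy 1, limited by shared memory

registers: 3 blocks
shared memory: 2 blocks
warps: 2 blocks
blocks: 8 blocks

Answer: 2 blocks, 64 active warps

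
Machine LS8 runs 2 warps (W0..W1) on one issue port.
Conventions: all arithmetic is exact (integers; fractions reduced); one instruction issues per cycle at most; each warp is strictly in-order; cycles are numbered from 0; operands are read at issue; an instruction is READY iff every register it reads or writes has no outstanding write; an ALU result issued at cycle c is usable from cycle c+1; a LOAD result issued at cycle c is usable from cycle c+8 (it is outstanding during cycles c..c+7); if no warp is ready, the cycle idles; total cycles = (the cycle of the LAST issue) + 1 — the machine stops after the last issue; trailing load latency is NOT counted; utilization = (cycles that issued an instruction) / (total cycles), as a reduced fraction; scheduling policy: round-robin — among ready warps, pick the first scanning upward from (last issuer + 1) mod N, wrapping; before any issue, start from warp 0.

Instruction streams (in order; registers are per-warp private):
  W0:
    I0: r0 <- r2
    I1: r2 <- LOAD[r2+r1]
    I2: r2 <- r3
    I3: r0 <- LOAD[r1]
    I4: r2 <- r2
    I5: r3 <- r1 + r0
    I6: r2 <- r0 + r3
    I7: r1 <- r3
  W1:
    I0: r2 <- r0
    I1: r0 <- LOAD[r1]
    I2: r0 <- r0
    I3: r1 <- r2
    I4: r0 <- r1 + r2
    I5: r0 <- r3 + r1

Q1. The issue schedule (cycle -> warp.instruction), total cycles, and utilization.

cycle 0: W0.I0
cycle 1: W1.I0
cycle 2: W0.I1
cycle 3: W1.I1
cycle 4: idle
cycle 5: idle
cycle 6: idle
cycle 7: idle
cycle 8: idle
cycle 9: idle
cycle 10: W0.I2
cycle 11: W1.I2
cycle 12: W0.I3
cycle 13: W1.I3
cycle 14: W0.I4
cycle 15: W1.I4
cycle 16: W1.I5
cycle 17: idle
cycle 18: idle
cycle 19: idle
cycle 20: W0.I5
cycle 21: W0.I6
cycle 22: W0.I7

Answer: 23 cycles, utilization 14/23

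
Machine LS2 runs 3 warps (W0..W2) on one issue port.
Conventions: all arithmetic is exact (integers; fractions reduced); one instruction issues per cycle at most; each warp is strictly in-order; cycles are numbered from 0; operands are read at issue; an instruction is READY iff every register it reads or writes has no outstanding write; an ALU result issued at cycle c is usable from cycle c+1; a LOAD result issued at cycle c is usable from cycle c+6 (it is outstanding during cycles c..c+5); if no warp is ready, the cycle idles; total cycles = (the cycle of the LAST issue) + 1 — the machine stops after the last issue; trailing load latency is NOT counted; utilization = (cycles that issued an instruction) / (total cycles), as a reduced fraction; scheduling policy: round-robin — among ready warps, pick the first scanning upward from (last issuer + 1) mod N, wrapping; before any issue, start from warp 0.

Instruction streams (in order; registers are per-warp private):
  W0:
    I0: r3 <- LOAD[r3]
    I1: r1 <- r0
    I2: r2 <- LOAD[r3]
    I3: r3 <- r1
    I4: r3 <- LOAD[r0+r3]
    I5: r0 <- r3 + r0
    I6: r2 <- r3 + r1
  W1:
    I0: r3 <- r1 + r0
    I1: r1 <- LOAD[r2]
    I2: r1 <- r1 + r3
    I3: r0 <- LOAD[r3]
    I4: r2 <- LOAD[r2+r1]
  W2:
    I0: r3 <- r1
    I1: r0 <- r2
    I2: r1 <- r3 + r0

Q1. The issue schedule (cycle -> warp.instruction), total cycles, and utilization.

cycle 0: W0.I0
cycle 1: W1.I0
cycle 2: W2.I0
cycle 3: W0.I1
cycle 4: W1.I1
cycle 5: W2.I1
cycle 6: W0.I2
cycle 7: W2.I2
cycle 8: W0.I3
cycle 9: W0.I4
cycle 10: W1.I2
cycle 11: W1.I3
cycle 12: W1.I4
cycle 13: idle
cycle 14: idle
cycle 15: W0.I5
cycle 16: W0.I6

Answer: 17 cycles, utilization 15/17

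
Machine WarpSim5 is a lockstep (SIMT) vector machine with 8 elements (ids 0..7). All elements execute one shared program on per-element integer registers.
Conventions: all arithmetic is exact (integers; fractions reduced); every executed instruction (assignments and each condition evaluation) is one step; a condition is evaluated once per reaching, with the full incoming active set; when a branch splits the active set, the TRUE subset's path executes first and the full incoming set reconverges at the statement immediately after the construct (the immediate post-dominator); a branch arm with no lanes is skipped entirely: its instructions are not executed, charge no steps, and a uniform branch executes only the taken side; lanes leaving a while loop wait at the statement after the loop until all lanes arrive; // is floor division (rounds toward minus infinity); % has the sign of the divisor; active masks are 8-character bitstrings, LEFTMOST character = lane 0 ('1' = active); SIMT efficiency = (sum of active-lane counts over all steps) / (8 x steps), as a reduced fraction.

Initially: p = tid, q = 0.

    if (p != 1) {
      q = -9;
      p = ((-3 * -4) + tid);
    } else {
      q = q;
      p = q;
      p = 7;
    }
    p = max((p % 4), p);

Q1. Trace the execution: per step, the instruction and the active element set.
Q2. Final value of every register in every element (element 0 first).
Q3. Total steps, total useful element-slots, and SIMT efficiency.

step 0: eval (p != 1)                11111111
step 1: q <- -9                      10111111
step 2: p <- ((-3 * -4) + tid)       10111111
step 3: q <- q                       01000000
step 4: p <- q                       01000000
step 5: p <- 7                       01000000
step 6: p <- max((p % 4), p)         11111111

Answer: 7 steps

p: 12,7,14,15,16,17,18,19
q: -9,0,-9,-9,-9,-9,-9,-9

steps = 7; useful = 33; efficiency = 33/56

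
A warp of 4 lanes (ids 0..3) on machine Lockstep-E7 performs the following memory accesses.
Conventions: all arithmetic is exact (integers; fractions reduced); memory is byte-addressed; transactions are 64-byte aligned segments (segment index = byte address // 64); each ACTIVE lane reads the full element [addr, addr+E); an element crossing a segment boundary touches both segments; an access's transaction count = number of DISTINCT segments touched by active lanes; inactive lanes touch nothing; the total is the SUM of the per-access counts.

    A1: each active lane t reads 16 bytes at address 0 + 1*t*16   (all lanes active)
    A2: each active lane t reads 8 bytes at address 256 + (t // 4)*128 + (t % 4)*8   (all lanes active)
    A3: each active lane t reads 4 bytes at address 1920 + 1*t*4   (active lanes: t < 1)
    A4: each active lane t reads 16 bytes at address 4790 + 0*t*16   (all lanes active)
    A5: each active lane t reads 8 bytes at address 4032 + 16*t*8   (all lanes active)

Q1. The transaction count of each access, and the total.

A1: 1 transaction
A2: 1 transaction
A3: 1 transaction
A4: 2 transactions
A5: 4 transactions

Answer: 1,1,1,2,4; total 9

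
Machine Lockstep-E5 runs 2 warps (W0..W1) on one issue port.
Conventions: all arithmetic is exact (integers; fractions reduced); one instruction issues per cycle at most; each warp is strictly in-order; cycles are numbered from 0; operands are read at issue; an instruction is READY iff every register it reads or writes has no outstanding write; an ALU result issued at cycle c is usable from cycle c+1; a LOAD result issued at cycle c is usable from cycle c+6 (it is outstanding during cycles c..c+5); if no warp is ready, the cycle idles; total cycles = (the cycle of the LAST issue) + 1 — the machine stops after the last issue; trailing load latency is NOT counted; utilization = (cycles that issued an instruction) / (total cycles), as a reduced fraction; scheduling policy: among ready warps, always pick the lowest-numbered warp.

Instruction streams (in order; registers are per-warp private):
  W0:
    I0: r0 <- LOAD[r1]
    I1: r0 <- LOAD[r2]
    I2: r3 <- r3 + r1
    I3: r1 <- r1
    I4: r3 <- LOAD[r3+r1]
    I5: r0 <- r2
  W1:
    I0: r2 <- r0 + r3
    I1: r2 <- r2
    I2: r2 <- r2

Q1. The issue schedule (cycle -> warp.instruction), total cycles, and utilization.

cycle 0: W0.I0
cycle 1: W1.I0
cycle 2: W1.I1
cycle 3: W1.I2
cycle 4: idle
cycle 5: idle
cycle 6: W0.I1
cycle 7: W0.I2
cycle 8: W0.I3
cycle 9: W0.I4
cycle 10: idle
cycle 11: idle
cycle 12: W0.I5

Answer: 13 cycles, utilization 9/13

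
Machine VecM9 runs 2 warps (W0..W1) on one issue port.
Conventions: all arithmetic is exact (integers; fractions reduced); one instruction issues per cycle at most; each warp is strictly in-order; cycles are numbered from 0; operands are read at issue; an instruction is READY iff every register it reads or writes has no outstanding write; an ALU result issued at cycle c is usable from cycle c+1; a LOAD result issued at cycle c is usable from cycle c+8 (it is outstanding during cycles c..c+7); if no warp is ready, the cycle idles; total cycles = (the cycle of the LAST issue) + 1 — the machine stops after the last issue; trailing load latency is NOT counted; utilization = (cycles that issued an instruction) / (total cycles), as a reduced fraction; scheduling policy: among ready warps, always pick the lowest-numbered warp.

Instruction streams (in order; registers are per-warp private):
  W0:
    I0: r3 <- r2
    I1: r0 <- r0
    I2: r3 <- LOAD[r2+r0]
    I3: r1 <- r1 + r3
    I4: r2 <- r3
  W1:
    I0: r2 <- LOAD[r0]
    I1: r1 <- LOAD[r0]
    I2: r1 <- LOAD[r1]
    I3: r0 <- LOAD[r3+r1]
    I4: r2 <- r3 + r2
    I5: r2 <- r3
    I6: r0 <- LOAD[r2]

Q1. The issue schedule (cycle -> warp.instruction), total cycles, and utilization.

cycle 0: W0.I0
cycle 1: W0.I1
cycle 2: W0.I2
cycle 3: W1.I0
cycle 4: W1.I1
cycle 5: idle
cycle 6: idle
cycle 7: idle
cycle 8: idle
cycle 9: idle
cycle 10: W0.I3
cycle 11: W0.I4
cycle 12: W1.I2
cycle 13: idle
cycle 14: idle
cycle 15: idle
cycle 16: idle
cycle 17: idle
cycle 18: idle
cycle 19: idle
cycle 20: W1.I3
cycle 21: W1.I4
cycle 22: W1.I5
cycle 23: idle
cycle 24: idle
cycle 25: idle
cycle 26: idle
cycle 27: idle
cycle 28: W1.I6

Answer: 29 cycles, utilization 12/29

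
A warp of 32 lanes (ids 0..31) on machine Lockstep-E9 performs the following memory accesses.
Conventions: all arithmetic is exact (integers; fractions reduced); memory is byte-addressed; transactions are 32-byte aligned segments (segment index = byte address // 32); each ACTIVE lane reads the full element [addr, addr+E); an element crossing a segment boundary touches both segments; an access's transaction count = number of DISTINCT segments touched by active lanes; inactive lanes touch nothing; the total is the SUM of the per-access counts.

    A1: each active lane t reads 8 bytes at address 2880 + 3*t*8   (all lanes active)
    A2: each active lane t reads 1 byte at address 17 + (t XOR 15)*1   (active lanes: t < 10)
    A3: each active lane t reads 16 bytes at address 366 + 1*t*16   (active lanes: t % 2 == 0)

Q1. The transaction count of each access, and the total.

A1: 24 transactions
A2: 2 transactions
A3: 16 transactions

Answer: 24,2,16; total 42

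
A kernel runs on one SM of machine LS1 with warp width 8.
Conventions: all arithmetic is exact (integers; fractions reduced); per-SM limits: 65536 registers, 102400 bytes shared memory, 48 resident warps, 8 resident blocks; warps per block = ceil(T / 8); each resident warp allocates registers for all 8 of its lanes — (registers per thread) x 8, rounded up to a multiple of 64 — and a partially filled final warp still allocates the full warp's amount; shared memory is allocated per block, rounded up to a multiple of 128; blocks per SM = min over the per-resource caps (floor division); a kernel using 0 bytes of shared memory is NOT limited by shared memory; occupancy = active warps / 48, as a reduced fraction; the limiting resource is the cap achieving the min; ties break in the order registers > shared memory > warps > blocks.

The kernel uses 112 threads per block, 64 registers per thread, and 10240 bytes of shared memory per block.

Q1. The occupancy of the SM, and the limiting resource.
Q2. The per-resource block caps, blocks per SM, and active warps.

Answer: occupancy 7/8, limited by warps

registers: 9 blocks
shared memory: 10 blocks
warps: 3 blocks
blocks: 8 blocks

Answer: 3 blocks, 42 active warps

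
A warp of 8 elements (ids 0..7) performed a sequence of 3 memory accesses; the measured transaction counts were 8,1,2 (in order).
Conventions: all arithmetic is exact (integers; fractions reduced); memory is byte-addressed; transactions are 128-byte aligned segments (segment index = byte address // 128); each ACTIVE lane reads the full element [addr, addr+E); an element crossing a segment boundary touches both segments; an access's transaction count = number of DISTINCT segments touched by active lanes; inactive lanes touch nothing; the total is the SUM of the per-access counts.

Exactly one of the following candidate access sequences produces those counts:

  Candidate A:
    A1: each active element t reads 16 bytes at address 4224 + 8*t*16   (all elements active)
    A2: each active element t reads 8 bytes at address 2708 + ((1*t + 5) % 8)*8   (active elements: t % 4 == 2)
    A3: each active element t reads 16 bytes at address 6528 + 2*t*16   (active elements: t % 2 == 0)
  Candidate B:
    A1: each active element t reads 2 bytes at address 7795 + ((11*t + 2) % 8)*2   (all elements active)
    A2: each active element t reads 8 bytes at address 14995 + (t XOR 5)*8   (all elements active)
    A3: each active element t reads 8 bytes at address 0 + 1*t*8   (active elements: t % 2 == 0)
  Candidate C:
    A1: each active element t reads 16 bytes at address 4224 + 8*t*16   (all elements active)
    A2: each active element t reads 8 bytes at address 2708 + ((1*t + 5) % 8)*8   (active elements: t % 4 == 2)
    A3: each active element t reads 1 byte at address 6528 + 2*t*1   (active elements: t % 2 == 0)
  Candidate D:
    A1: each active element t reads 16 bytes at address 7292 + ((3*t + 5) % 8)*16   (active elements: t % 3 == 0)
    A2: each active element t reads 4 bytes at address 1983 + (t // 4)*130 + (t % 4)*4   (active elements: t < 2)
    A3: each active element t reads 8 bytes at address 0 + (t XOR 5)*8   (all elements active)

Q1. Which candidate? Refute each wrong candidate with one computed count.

B: A1 gives 2 transactions, not 8
C: A3 gives 1 transaction, not 2
D: A1 gives 1 transaction, not 8
A: all counts match (8,1,2)

Answer: A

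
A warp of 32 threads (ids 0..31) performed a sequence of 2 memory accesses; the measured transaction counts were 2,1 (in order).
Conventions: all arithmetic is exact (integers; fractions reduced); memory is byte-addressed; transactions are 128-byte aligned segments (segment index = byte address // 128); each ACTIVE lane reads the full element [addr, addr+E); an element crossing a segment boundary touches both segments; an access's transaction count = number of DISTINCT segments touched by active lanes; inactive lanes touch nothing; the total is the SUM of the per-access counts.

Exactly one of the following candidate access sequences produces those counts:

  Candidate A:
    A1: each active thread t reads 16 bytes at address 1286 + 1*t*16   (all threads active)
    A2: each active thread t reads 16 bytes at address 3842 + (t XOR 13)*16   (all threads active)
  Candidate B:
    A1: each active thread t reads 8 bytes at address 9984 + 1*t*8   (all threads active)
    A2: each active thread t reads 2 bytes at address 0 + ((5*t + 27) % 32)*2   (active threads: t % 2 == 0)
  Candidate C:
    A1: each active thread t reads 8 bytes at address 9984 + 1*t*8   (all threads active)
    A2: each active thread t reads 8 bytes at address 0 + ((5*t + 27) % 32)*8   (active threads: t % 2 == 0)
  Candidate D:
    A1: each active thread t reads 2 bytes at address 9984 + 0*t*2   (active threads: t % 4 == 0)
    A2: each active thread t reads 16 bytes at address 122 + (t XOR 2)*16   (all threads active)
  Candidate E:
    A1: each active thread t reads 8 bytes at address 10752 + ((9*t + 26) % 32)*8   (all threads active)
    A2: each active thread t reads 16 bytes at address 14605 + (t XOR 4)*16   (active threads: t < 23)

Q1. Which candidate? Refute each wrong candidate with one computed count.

A: A1 gives 5 transactions, not 2
C: A2 gives 2 transactions, not 1
D: A1 gives 1 transaction, not 2
E: A2 gives 4 transactions, not 1
B: all counts match (2,1)

Answer: B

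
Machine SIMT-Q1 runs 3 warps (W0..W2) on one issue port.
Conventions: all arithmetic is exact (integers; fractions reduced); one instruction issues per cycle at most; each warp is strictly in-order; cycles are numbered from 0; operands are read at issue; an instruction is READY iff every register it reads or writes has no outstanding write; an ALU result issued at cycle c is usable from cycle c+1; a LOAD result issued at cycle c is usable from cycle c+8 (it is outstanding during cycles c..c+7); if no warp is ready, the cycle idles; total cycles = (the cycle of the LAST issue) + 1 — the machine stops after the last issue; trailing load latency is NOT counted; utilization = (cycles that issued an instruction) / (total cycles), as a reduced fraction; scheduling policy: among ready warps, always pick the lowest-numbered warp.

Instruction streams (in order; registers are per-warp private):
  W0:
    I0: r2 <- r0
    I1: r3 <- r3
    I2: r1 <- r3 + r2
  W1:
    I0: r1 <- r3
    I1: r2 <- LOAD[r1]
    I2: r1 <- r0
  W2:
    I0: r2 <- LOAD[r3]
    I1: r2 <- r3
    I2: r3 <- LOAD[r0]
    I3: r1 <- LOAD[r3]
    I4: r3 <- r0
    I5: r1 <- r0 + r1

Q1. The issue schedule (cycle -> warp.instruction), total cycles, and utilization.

cycle 0: W0.I0
cycle 1: W0.I1
cycle 2: W0.I2
cycle 3: W1.I0
cycle 4: W1.I1
cycle 5: W1.I2
cycle 6: W2.I0
cycle 7: idle
cycle 8: idle
cycle 9: idle
cycle 10: idle
cycle 11: idle
cycle 12: idle
cycle 13: idle
cycle 14: W2.I1
cycle 15: W2.I2
cycle 16: idle
cycle 17: idle
cycle 18: idle
cycle 19: idle
cycle 20: idle
cycle 21: idle
cycle 22: idle
cycle 23: W2.I3
cycle 24: W2.I4
cycle 25: idle
cycle 26: idle
cycle 27: idle
cycle 28: idle
cycle 29: idle
cycle 30: idle
cycle 31: W2.I5

Answer: 32 cycles, utilization 3/8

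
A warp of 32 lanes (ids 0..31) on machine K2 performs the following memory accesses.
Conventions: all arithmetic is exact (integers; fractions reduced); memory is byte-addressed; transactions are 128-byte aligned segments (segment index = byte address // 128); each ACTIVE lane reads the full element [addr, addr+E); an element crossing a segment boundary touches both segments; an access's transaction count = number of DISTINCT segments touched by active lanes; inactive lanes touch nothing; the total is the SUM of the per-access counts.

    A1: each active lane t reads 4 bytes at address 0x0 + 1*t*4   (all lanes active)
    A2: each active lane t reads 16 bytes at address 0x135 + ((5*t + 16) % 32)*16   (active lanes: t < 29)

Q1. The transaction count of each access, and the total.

A1: 1 transaction
A2: 5 transactions

Answer: 1,5; total 6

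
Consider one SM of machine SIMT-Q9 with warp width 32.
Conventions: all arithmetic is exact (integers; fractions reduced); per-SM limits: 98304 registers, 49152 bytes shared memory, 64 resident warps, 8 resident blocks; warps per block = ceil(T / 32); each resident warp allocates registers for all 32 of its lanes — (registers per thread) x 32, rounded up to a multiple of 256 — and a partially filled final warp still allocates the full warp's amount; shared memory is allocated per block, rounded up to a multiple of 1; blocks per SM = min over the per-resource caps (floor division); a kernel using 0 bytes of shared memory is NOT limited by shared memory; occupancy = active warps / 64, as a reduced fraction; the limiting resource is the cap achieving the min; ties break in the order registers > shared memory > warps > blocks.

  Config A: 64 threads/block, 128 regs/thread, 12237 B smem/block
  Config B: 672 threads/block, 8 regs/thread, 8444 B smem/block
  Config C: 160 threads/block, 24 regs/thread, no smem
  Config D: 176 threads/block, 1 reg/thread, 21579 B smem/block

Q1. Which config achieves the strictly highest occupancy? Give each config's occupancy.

occupancies: A 1/8, B 63/64, C 5/8, D 3/16

Answer: B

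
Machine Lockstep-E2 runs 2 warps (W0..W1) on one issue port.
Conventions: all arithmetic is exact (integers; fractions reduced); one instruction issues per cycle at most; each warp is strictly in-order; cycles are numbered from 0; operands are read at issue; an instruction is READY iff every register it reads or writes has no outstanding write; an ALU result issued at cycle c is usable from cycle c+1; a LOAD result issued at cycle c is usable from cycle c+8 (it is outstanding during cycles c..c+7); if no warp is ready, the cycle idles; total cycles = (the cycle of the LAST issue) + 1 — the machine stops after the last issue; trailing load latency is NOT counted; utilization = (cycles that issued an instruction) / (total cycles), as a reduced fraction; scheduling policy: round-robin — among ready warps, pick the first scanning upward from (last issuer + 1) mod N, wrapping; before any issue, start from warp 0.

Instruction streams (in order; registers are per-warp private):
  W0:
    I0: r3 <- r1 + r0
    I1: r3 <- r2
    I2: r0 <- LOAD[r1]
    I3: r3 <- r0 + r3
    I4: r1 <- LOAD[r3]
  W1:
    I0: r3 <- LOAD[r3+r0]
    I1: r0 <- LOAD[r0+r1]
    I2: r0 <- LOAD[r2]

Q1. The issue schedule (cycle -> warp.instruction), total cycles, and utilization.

cycle 0: W0.I0
cycle 1: W1.I0
cycle 2: W0.I1
cycle 3: W1.I1
cycle 4: W0.I2
cycle 5: idle
cycle 6: idle
cycle 7: idle
cycle 8: idle
cycle 9: idle
cycle 10: idle
cycle 11: W1.I2
cycle 12: W0.I3
cycle 13: W0.I4

Answer: 14 cycles, utilization 4/7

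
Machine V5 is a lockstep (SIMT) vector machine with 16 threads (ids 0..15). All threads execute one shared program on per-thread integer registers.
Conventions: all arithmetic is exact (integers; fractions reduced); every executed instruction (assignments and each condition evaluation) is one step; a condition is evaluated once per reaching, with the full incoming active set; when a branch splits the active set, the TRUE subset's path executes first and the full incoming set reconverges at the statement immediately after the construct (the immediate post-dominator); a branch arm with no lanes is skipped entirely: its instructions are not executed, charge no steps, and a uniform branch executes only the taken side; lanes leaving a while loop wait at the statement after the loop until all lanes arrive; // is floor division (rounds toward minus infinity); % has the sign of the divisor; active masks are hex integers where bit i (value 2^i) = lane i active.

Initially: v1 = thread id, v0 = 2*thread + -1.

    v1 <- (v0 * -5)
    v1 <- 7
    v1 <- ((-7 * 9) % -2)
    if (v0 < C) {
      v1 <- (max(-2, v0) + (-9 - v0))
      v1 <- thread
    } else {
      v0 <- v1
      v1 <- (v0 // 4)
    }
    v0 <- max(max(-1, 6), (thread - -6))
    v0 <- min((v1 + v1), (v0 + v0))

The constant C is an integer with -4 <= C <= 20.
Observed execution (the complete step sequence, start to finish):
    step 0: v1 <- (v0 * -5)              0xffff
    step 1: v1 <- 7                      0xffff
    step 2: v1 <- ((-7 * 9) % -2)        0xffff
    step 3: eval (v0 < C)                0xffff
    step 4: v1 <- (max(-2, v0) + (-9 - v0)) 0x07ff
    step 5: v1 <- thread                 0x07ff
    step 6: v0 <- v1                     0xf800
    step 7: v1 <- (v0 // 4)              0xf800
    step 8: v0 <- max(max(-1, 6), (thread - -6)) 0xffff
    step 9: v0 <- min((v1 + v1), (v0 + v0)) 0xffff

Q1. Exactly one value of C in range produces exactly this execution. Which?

Answer: C = 20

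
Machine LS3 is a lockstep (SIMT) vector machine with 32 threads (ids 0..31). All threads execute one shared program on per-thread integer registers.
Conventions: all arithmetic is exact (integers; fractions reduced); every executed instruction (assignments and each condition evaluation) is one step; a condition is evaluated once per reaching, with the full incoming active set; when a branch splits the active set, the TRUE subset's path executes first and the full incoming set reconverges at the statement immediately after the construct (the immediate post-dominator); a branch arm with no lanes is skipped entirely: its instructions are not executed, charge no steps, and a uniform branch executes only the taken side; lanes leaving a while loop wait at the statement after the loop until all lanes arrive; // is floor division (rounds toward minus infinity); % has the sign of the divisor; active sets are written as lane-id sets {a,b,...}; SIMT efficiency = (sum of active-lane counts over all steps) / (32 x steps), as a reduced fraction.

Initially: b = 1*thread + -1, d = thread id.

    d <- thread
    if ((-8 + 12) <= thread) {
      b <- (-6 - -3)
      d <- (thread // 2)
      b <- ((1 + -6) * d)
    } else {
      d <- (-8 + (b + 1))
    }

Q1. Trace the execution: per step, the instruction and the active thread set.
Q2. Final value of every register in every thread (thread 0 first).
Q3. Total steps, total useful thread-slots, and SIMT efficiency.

step 0: d <- thread                  {0,1,2,3,4,5,6,7,8,9,10,11,12,13,14,15,16,17,18,19,20,21,22,23,24,25,26,27,28,29,30,31}
step 1: eval ((-8 + 12) <= thread)   {0,1,2,3,4,5,6,7,8,9,10,11,12,13,14,15,16,17,18,19,20,21,22,23,24,25,26,27,28,29,30,31}
step 2: b <- (-6 - -3)               {4,5,6,7,8,9,10,11,12,13,14,15,16,17,18,19,20,21,22,23,24,25,26,27,28,29,30,31}
step 3: d <- (thread // 2)           {4,5,6,7,8,9,10,11,12,13,14,15,16,17,18,19,20,21,22,23,24,25,26,27,28,29,30,31}
step 4: b <- ((1 + -6) * d)          {4,5,6,7,8,9,10,11,12,13,14,15,16,17,18,19,20,21,22,23,24,25,26,27,28,29,30,31}
step 5: d <- (-8 + (b + 1))          {0,1,2,3}

Answer: 6 steps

b: -1,0,1,2,-10,-10,-15,-15,-20,-20,-25,-25,-30,-30,-35,-35,-40,-40,-45,-45,-50,-50,-55,-55,-60,-60,-65,-65,-70,-70,-75,-75
d: -8,-7,-6,-5,2,2,3,3,4,4,5,5,6,6,7,7,8,8,9,9,10,10,11,11,12,12,13,13,14,14,15,15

steps = 6; useful = 152; efficiency = 152/192 = 19/24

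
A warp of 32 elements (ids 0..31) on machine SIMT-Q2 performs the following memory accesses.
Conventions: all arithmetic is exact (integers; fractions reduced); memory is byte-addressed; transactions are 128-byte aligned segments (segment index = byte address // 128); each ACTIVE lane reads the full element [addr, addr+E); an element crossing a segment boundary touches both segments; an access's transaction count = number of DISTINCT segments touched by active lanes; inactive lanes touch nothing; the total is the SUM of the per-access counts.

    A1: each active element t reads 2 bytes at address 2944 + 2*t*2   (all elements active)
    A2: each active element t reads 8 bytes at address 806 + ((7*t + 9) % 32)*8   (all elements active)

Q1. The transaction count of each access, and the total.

A1: 1 transaction
A2: 3 transactions

Answer: 1,3; total 4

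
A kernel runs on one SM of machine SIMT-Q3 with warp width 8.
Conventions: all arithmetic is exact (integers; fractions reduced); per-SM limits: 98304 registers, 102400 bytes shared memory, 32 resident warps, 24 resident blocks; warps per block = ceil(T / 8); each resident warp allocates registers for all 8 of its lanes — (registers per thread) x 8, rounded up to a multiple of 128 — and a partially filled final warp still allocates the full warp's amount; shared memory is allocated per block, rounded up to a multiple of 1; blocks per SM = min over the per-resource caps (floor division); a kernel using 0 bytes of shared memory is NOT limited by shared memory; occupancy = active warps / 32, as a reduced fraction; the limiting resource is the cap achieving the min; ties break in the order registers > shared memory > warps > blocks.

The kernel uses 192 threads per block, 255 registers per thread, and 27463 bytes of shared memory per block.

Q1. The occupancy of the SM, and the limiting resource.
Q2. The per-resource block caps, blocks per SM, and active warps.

Answer: occupancy 3/4, limited by warps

registers: 2 blocks
shared memory: 3 blocks
warps: 1 block
blocks: 24 blocks

Answer: 1 block, 24 active warps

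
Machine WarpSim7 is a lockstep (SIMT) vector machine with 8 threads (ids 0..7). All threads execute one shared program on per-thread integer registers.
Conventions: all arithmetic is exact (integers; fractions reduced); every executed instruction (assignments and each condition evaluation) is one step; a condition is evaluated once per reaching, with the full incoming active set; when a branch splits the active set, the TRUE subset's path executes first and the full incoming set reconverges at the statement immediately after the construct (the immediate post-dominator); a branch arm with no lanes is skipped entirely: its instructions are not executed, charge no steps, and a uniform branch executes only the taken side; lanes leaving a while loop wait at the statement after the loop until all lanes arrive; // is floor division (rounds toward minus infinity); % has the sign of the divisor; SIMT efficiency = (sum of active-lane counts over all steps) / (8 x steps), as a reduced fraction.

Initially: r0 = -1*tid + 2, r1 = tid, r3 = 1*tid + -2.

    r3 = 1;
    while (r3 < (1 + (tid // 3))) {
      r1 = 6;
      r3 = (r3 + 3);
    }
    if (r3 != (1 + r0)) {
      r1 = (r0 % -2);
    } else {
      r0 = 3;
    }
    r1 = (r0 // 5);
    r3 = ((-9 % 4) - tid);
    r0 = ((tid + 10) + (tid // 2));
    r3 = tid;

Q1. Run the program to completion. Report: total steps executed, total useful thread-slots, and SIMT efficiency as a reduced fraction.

Answer: 12 steps, 79 useful, 79/96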